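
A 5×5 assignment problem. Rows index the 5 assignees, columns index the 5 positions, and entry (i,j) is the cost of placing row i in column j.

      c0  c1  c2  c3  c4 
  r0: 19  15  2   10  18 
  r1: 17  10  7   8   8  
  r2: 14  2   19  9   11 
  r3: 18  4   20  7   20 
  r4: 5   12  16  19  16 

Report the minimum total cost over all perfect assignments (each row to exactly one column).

Minimum assignment cost: 24

optimal assignment: row0→col2 (cost 2), row1→col4 (cost 8), row2→col1 (cost 2), row3→col3 (cost 7), row4→col0 (cost 5)
total = 2 + 8 + 2 + 7 + 5 = 24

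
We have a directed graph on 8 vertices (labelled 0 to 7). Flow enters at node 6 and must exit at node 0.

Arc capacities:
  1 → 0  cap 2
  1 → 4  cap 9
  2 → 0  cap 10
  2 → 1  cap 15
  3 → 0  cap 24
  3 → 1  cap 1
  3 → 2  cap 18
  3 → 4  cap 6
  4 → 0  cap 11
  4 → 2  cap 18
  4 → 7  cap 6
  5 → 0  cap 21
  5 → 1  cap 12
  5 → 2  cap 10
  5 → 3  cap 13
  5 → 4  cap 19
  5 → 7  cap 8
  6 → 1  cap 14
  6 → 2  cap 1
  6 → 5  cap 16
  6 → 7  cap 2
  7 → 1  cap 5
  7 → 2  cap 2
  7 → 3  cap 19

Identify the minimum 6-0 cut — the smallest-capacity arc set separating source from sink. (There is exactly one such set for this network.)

Min-cut arcs: {(1,0), (1,4), (6,2), (6,5), (6,7)} (total capacity 30)

augment #1: 6→1→0 push 2
augment #2: 6→2→0 push 1
augment #3: 6→5→0 push 16
augment #4: 6→1→4→0 push 9
augment #5: 6→7→2→0 push 2
max flow = 30; residual-reachable set from 6 gives S-side
cut edges (S→T): {(1,0), (1,4), (6,2), (6,5), (6,7)} total cap 30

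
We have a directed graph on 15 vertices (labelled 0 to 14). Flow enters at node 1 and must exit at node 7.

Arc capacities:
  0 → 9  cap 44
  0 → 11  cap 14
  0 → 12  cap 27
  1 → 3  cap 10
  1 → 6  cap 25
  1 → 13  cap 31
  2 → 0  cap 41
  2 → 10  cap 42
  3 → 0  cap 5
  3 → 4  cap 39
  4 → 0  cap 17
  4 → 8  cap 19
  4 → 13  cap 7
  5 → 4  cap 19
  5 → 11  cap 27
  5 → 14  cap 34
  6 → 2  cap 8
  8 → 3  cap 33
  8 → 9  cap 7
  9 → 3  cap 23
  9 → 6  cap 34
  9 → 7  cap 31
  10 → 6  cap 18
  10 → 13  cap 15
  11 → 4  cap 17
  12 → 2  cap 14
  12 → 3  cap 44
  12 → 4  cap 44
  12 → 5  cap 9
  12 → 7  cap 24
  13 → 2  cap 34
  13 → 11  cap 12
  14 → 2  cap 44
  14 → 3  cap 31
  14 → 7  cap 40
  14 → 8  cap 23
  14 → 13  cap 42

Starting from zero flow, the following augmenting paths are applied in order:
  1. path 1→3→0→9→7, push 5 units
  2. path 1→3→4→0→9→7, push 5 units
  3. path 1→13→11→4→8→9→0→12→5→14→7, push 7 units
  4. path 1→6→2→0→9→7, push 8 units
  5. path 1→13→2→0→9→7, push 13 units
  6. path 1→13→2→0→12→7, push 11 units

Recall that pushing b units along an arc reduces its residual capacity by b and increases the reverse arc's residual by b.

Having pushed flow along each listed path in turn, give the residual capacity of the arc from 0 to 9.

Residual capacity of (0,9): 20

after path 1 (1→3→0→9→7, push 5): res(0,9)=39
after path 2 (1→3→4→0→9→7, push 5): res(0,9)=34
after path 3 (1→13→11→4→8→9→0→12→5→14→7, push 7): res(0,9)=41
after path 4 (1→6→2→0→9→7, push 8): res(0,9)=33
after path 5 (1→13→2→0→9→7, push 13): res(0,9)=20
after path 6 (1→13→2→0→12→7, push 11): res(0,9)=20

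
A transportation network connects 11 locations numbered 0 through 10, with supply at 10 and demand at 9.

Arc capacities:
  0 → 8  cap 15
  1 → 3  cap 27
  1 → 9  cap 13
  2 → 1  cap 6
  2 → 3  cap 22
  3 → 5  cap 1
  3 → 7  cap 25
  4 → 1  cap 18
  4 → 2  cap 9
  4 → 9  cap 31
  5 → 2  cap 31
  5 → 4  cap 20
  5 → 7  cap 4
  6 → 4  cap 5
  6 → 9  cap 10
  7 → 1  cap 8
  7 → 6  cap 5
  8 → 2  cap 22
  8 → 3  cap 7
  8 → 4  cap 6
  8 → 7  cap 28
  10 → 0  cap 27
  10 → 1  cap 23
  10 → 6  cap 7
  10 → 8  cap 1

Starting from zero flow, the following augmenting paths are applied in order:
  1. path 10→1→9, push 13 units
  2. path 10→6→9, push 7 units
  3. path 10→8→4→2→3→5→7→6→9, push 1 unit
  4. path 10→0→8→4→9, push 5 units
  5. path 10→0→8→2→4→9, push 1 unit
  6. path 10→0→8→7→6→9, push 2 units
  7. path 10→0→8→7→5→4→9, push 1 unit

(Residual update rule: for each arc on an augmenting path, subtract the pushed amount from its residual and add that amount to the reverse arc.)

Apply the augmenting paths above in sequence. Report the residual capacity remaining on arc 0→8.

after path 1 (10→1→9, push 13): res(0,8)=15
after path 2 (10→6→9, push 7): res(0,8)=15
after path 3 (10→8→4→2→3→5→7→6→9, push 1): res(0,8)=15
after path 4 (10→0→8→4→9, push 5): res(0,8)=10
after path 5 (10→0→8→2→4→9, push 1): res(0,8)=9
after path 6 (10→0→8→7→6→9, push 2): res(0,8)=7
after path 7 (10→0→8→7→5→4→9, push 1): res(0,8)=6

Residual capacity of (0,8): 6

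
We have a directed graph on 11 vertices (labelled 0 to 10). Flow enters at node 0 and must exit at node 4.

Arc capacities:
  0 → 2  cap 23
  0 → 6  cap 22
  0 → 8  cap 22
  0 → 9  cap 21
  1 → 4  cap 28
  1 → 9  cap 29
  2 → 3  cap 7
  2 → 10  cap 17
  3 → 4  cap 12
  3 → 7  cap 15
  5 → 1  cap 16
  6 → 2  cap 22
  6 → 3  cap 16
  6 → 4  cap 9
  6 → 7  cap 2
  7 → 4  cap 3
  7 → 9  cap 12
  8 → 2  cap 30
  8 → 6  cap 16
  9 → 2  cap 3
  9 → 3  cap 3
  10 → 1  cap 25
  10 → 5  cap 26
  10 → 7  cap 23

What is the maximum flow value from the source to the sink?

Maximum flow value: 41

augment #1: 0→6→4 bottleneck 9, total now 9
augment #2: 0→2→3→4 bottleneck 7, total now 16
augment #3: 0→6→3→4 bottleneck 5, total now 21
augment #4: 0→6→7→4 bottleneck 2, total now 23
augment #5: 0→2→10→1→4 bottleneck 16, total now 39
augment #6: 0→6→3→7→4 bottleneck 1, total now 40
augment #7: 0→6→2→10→1→4 bottleneck 1, total now 41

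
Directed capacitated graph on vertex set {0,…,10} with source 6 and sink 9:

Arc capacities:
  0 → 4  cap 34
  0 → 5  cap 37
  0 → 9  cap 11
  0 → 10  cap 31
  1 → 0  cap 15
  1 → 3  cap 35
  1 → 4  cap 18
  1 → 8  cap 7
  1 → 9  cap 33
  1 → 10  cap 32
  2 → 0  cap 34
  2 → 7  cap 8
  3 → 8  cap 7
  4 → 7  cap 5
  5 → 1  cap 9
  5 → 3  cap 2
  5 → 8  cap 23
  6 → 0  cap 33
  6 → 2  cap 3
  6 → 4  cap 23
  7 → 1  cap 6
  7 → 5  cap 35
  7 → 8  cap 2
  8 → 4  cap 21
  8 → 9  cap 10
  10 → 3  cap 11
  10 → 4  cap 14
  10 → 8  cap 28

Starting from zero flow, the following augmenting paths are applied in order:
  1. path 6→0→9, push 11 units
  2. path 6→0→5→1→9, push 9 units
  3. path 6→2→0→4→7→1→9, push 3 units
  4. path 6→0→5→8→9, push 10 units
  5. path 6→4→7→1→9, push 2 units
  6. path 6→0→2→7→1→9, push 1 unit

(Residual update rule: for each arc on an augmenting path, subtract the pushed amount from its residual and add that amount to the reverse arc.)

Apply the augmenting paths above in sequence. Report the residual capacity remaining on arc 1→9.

after path 1 (6→0→9, push 11): res(1,9)=33
after path 2 (6→0→5→1→9, push 9): res(1,9)=24
after path 3 (6→2→0→4→7→1→9, push 3): res(1,9)=21
after path 4 (6→0→5→8→9, push 10): res(1,9)=21
after path 5 (6→4→7→1→9, push 2): res(1,9)=19
after path 6 (6→0→2→7→1→9, push 1): res(1,9)=18

Residual capacity of (1,9): 18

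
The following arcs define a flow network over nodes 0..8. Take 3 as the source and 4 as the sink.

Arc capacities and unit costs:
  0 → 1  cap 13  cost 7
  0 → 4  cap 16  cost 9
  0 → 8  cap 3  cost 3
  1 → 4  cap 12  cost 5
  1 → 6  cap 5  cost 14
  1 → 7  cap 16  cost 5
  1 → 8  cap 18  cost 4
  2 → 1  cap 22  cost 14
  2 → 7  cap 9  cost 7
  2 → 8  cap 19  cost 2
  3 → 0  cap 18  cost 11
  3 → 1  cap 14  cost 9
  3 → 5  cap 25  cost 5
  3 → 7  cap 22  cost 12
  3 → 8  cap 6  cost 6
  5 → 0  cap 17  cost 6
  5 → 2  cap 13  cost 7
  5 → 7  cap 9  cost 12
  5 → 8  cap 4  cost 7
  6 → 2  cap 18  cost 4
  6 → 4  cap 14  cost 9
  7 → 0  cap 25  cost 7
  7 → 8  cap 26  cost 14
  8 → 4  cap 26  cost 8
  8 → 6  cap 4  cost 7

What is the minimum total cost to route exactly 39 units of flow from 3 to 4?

shortest-cost path #1: 3→8→4 push 6 @ unit cost 14 (adds 84)
shortest-cost path #2: 3→1→4 push 12 @ unit cost 14 (adds 168)
shortest-cost path #3: 3→5→8→4 push 4 @ unit cost 20 (adds 80)
shortest-cost path #4: 3→0→4 push 16 @ unit cost 20 (adds 320)
shortest-cost path #5: 3→1→8→4 push 1 @ unit cost 21 (adds 21)
total cost = 673

Minimum cost for 39 units: 673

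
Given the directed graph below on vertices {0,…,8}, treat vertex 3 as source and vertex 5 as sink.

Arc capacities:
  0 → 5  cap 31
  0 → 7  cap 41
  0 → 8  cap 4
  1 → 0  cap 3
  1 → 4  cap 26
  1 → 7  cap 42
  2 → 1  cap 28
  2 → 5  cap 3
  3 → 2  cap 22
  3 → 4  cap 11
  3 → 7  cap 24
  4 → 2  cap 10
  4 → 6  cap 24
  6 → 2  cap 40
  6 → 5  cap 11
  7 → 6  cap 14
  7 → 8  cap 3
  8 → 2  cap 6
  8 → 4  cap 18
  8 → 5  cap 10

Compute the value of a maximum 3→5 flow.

Maximum flow value: 20

augment #1: 3→2→5 bottleneck 3, total now 3
augment #2: 3→4→6→5 bottleneck 11, total now 14
augment #3: 3→7→8→5 bottleneck 3, total now 17
augment #4: 3→2→1→0→5 bottleneck 3, total now 20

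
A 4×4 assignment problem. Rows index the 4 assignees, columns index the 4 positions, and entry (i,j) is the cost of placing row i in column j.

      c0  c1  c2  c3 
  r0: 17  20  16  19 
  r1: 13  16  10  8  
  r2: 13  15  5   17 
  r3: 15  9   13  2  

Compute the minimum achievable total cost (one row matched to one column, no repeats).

optimal assignment: row0→col0 (cost 17), row1→col3 (cost 8), row2→col2 (cost 5), row3→col1 (cost 9)
total = 17 + 8 + 5 + 9 = 39

Minimum assignment cost: 39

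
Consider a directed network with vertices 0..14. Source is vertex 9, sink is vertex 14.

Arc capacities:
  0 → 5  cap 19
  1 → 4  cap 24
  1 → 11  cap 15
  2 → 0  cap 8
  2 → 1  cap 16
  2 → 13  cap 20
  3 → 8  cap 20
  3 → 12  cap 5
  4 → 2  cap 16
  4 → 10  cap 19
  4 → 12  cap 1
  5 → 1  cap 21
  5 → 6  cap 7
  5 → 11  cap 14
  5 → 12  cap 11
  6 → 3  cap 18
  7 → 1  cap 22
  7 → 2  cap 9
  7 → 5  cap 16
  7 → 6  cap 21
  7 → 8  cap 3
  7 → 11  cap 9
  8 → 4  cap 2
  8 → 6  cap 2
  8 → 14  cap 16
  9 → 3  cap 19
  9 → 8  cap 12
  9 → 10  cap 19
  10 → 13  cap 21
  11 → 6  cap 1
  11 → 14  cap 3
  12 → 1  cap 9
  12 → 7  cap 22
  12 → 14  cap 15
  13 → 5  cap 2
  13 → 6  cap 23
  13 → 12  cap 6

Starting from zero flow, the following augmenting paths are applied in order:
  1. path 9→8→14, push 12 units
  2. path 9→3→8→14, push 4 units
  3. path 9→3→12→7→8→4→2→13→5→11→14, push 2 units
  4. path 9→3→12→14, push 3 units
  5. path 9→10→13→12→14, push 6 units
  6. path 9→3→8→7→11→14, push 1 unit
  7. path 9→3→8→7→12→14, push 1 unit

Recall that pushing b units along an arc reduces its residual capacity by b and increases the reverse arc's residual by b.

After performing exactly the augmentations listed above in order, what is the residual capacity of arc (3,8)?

Residual capacity of (3,8): 14

after path 1 (9→8→14, push 12): res(3,8)=20
after path 2 (9→3→8→14, push 4): res(3,8)=16
after path 3 (9→3→12→7→8→4→2→13→5→11→14, push 2): res(3,8)=16
after path 4 (9→3→12→14, push 3): res(3,8)=16
after path 5 (9→10→13→12→14, push 6): res(3,8)=16
after path 6 (9→3→8→7→11→14, push 1): res(3,8)=15
after path 7 (9→3→8→7→12→14, push 1): res(3,8)=14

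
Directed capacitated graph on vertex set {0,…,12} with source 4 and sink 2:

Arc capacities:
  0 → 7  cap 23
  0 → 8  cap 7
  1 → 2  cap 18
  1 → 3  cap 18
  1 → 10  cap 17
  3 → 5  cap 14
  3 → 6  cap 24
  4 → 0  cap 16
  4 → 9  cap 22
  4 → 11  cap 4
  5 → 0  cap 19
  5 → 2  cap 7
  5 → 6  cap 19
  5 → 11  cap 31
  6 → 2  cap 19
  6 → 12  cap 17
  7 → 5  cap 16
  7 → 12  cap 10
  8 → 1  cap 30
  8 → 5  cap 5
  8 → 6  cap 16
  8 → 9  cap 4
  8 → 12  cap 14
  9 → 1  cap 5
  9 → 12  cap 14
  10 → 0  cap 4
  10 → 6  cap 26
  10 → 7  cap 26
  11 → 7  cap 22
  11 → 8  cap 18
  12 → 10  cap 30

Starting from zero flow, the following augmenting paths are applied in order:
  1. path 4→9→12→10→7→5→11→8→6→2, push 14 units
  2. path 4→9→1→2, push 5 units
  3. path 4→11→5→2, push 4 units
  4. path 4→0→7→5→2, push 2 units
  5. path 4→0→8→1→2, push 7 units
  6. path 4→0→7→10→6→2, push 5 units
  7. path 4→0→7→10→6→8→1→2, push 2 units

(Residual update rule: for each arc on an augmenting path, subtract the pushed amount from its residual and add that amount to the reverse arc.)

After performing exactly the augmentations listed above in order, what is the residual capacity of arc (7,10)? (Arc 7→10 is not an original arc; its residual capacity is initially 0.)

Residual capacity of (7,10): 7

after path 1 (4→9→12→10→7→5→11→8→6→2, push 14): res(7,10)=14
after path 2 (4→9→1→2, push 5): res(7,10)=14
after path 3 (4→11→5→2, push 4): res(7,10)=14
after path 4 (4→0→7→5→2, push 2): res(7,10)=14
after path 5 (4→0→8→1→2, push 7): res(7,10)=14
after path 6 (4→0→7→10→6→2, push 5): res(7,10)=9
after path 7 (4→0→7→10→6→8→1→2, push 2): res(7,10)=7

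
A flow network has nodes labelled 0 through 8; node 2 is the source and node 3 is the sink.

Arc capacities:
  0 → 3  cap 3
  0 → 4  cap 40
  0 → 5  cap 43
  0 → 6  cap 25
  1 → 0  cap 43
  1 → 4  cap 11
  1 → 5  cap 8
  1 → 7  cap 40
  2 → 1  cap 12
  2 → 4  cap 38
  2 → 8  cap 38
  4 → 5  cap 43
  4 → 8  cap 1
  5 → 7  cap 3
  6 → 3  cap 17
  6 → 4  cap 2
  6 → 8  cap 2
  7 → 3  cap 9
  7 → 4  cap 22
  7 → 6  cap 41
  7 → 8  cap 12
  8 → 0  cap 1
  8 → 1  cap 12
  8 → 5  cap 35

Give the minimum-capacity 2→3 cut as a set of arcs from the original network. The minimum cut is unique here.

Min-cut arcs: {(2,1), (5,7), (8,0), (8,1)} (total capacity 28)

augment #1: 2→1→0→3 push 3
augment #2: 2→1→7→3 push 9
augment #3: 2→8→0→6→3 push 1
augment #4: 2→4→5→7→6→3 push 3
augment #5: 2→8→1→0→6→3 push 12
max flow = 28; residual-reachable set from 2 gives S-side
cut edges (S→T): {(2,1), (5,7), (8,0), (8,1)} total cap 28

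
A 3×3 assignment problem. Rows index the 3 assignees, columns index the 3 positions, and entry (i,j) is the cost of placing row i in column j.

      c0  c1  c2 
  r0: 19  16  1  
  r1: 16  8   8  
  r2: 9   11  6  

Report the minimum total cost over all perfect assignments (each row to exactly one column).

Minimum assignment cost: 18

optimal assignment: row0→col2 (cost 1), row1→col1 (cost 8), row2→col0 (cost 9)
total = 1 + 8 + 9 = 18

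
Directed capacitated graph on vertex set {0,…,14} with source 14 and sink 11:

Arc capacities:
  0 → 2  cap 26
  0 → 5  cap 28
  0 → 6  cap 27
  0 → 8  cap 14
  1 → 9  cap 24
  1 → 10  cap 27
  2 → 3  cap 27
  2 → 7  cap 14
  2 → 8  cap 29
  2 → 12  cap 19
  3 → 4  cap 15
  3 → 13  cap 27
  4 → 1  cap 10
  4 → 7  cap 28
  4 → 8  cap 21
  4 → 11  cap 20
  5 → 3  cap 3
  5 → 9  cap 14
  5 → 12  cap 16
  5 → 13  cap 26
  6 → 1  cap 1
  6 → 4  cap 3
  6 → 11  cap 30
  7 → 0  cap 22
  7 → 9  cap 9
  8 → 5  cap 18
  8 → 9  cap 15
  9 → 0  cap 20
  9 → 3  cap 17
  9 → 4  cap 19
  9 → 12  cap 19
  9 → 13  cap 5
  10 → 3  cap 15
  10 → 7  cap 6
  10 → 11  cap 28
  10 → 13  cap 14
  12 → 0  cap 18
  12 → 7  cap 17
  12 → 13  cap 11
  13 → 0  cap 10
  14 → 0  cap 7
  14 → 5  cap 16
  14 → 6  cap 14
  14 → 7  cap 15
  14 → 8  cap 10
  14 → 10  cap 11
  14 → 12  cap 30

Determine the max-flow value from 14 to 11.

augment #1: 14→6→11 bottleneck 14, total now 14
augment #2: 14→10→11 bottleneck 11, total now 25
augment #3: 14→0→6→11 bottleneck 7, total now 32
augment #4: 14→5→3→4→11 bottleneck 3, total now 35
augment #5: 14→5→9→4→11 bottleneck 13, total now 48
augment #6: 14→7→0→6→11 bottleneck 9, total now 57
augment #7: 14→7→9→4→11 bottleneck 4, total now 61
augment #8: 14→7→0→6→1→10→11 bottleneck 1, total now 62
augment #9: 14→7→9→4→1→10→11 bottleneck 1, total now 63
augment #10: 14→8→9→4→1→10→11 bottleneck 1, total now 64
augment #11: 14→8→9→3→4→1→10→11 bottleneck 8, total now 72

Maximum flow value: 72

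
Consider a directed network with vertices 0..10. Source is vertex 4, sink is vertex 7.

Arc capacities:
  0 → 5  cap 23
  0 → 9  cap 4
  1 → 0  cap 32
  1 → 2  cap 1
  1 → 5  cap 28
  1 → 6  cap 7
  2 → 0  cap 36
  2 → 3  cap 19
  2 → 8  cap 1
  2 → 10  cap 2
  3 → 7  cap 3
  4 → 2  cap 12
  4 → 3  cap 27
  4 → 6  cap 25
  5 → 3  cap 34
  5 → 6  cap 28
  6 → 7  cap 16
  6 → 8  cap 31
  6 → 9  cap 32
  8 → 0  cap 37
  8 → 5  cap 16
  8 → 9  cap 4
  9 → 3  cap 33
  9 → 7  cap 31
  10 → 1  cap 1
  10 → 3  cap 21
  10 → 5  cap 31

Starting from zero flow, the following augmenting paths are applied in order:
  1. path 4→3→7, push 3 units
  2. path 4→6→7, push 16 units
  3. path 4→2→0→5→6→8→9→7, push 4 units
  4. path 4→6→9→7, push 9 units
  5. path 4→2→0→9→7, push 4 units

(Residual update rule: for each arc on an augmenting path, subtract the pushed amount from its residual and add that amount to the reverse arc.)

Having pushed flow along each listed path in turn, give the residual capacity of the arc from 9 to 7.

Residual capacity of (9,7): 14

after path 1 (4→3→7, push 3): res(9,7)=31
after path 2 (4→6→7, push 16): res(9,7)=31
after path 3 (4→2→0→5→6→8→9→7, push 4): res(9,7)=27
after path 4 (4→6→9→7, push 9): res(9,7)=18
after path 5 (4→2→0→9→7, push 4): res(9,7)=14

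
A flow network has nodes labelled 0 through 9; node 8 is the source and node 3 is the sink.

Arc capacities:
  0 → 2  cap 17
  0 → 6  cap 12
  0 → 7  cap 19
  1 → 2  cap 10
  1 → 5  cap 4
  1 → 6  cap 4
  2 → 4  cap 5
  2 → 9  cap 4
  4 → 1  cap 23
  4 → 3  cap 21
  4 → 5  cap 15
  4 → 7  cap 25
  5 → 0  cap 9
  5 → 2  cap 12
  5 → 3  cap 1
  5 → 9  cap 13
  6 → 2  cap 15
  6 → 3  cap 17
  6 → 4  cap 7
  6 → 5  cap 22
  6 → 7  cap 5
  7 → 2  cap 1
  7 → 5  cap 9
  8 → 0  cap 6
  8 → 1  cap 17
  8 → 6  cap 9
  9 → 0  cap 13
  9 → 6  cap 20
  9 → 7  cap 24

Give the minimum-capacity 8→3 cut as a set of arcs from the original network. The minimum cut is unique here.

augment #1: 8→6→3 push 9
augment #2: 8→0→6→3 push 6
augment #3: 8→1→5→3 push 1
augment #4: 8→1→6→3 push 2
augment #5: 8→1→2→4→3 push 5
augment #6: 8→1→6→4→3 push 2
augment #7: 8→1→2→9→6→4→3 push 4
augment #8: 8→1→5→0→6→4→3 push 1
max flow = 30; residual-reachable set from 8 gives S-side
cut edges (S→T): {(2,4), (5,3), (6,3), (6,4)} total cap 30

Min-cut arcs: {(2,4), (5,3), (6,3), (6,4)} (total capacity 30)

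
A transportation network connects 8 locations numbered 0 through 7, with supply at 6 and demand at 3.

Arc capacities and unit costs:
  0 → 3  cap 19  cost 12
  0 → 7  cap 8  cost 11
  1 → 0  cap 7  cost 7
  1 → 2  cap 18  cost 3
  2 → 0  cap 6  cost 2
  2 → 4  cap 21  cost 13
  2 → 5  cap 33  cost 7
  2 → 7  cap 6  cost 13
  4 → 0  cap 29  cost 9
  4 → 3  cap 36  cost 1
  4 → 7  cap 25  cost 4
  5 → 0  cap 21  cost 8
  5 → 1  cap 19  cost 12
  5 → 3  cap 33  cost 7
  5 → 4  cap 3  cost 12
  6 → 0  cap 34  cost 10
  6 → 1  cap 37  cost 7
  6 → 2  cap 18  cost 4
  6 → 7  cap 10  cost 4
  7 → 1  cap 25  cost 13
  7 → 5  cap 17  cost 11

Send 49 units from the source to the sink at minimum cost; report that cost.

shortest-cost path #1: 6→2→4→3 push 18 @ unit cost 18 (adds 324)
shortest-cost path #2: 6→0→3 push 19 @ unit cost 22 (adds 418)
shortest-cost path #3: 6→7→5→3 push 10 @ unit cost 22 (adds 220)
shortest-cost path #4: 6→1→2→4→3 push 2 @ unit cost 24 (adds 48)
total cost = 1010

Minimum cost for 49 units: 1010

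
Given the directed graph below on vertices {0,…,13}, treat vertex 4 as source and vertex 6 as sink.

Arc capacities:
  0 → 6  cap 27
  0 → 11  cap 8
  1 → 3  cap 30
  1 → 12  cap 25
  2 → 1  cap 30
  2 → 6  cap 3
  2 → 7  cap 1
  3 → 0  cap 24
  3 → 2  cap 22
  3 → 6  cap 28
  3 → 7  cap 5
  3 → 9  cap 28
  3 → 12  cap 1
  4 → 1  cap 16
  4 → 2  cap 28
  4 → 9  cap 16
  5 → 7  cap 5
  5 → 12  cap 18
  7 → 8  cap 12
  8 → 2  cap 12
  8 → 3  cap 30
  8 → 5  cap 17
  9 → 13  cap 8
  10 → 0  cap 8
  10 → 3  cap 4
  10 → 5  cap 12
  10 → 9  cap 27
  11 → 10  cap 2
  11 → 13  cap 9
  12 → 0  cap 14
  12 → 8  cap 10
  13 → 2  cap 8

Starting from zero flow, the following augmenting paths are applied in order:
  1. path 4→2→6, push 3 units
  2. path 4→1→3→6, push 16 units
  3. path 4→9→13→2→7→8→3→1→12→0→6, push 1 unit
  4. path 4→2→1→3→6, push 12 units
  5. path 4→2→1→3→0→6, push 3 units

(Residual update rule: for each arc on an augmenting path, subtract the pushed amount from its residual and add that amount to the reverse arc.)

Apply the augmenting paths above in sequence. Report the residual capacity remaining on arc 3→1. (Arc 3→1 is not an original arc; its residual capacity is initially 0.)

after path 1 (4→2→6, push 3): res(3,1)=0
after path 2 (4→1→3→6, push 16): res(3,1)=16
after path 3 (4→9→13→2→7→8→3→1→12→0→6, push 1): res(3,1)=15
after path 4 (4→2→1→3→6, push 12): res(3,1)=27
after path 5 (4→2→1→3→0→6, push 3): res(3,1)=30

Residual capacity of (3,1): 30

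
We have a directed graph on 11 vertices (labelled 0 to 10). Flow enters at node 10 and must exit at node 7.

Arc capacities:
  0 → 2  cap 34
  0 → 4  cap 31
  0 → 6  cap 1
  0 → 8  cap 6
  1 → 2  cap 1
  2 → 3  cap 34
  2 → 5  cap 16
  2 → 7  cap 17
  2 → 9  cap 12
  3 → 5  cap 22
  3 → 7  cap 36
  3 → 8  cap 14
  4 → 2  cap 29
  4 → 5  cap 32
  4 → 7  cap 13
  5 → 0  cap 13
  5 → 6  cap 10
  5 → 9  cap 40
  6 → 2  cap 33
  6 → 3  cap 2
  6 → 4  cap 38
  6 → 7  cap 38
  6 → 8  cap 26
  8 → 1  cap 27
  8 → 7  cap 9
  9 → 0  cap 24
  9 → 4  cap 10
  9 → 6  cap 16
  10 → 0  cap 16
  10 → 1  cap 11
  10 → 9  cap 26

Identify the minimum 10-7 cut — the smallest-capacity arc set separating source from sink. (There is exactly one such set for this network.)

Min-cut arcs: {(1,2), (10,0), (10,9)} (total capacity 43)

augment #1: 10→0→2→7 push 16
augment #2: 10→1→2→7 push 1
augment #3: 10→9→4→7 push 10
augment #4: 10→9→6→7 push 16
max flow = 43; residual-reachable set from 10 gives S-side
cut edges (S→T): {(1,2), (10,0), (10,9)} total cap 43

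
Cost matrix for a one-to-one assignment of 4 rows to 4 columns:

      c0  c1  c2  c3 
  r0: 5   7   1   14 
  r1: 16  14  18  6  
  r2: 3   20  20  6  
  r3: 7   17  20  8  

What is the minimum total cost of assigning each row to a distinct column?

optimal assignment: row0→col2 (cost 1), row1→col1 (cost 14), row2→col0 (cost 3), row3→col3 (cost 8)
total = 1 + 14 + 3 + 8 = 26

Minimum assignment cost: 26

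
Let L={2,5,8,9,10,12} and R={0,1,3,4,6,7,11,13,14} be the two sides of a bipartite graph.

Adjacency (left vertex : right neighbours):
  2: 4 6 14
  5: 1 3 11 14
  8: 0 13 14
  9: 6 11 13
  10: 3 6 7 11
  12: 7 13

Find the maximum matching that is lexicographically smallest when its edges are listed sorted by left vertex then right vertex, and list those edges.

Lex-smallest maximum matching: {(2,4), (5,1), (8,0), (9,6), (10,3), (12,7)}

|M| = 6 (so the lex-smallest maximum matching has 6 edges)
process left vertices in ascending order; for each, take the smallest-labelled available neighbour that still permits 6 edges overall, or leave it unmatched if none does
lex-smallest matching: {2-4, 5-1, 8-0, 9-6, 10-3, 12-7}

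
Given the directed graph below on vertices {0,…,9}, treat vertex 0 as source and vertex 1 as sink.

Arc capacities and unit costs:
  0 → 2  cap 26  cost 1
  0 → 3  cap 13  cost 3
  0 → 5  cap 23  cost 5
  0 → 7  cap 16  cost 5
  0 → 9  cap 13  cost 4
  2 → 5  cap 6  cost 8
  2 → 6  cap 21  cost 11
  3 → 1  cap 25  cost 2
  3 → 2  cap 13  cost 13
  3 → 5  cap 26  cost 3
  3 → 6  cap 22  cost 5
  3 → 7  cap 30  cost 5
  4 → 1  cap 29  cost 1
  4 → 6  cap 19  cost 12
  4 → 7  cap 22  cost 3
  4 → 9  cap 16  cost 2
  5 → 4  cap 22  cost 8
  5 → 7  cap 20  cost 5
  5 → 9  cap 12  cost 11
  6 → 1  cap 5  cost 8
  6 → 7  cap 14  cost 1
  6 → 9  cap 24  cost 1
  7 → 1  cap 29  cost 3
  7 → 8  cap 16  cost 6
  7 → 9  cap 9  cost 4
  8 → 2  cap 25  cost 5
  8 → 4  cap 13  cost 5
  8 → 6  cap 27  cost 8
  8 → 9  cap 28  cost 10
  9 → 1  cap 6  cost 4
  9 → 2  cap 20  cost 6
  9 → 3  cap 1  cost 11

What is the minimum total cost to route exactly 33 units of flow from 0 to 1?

Minimum cost for 33 units: 225

shortest-cost path #1: 0→3→1 push 13 @ unit cost 5 (adds 65)
shortest-cost path #2: 0→7→1 push 16 @ unit cost 8 (adds 128)
shortest-cost path #3: 0→9→1 push 4 @ unit cost 8 (adds 32)
total cost = 225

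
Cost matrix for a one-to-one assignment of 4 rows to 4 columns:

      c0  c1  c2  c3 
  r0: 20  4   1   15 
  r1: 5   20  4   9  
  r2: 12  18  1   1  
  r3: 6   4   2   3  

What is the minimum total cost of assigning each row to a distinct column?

Minimum assignment cost: 11

optimal assignment: row0→col2 (cost 1), row1→col0 (cost 5), row2→col3 (cost 1), row3→col1 (cost 4)
total = 1 + 5 + 1 + 4 = 11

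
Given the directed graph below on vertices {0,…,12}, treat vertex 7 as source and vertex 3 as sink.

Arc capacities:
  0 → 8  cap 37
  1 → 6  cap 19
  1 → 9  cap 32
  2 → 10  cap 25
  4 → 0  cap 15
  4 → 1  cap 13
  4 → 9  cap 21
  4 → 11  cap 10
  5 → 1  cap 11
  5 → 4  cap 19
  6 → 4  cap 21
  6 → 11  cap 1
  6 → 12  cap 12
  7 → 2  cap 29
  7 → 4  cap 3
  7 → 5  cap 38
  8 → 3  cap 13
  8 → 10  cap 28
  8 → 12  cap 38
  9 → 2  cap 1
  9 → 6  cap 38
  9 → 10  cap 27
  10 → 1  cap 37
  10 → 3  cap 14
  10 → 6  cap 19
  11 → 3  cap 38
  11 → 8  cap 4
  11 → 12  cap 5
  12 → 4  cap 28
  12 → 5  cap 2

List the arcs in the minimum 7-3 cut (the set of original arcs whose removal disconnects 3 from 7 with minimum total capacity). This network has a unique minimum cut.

Min-cut arcs: {(4,11), (6,11), (8,3), (10,3)} (total capacity 38)

augment #1: 7→2→10→3 push 14
augment #2: 7→4→11→3 push 3
augment #3: 7→5→4→11→3 push 7
augment #4: 7→2→10→6→11→3 push 1
augment #5: 7→5→4→0→8→3 push 12
augment #6: 7→2→10→6→4→0→8→3 push 1
max flow = 38; residual-reachable set from 7 gives S-side
cut edges (S→T): {(4,11), (6,11), (8,3), (10,3)} total cap 38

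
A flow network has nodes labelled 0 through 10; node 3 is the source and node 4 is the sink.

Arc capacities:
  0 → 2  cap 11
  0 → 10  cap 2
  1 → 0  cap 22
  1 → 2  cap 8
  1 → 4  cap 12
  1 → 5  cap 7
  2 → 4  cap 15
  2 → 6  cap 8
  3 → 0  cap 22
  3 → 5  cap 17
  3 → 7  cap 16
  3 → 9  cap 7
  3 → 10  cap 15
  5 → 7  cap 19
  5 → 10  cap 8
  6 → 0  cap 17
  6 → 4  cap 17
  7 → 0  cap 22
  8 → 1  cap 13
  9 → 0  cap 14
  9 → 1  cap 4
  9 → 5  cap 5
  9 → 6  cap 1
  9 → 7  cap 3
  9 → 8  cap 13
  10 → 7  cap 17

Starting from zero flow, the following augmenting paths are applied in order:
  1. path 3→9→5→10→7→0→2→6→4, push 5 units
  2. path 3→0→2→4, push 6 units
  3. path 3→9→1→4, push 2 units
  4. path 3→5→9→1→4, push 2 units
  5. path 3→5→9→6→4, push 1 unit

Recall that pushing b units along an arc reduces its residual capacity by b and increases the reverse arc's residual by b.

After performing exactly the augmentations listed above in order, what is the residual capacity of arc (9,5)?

Residual capacity of (9,5): 3

after path 1 (3→9→5→10→7→0→2→6→4, push 5): res(9,5)=0
after path 2 (3→0→2→4, push 6): res(9,5)=0
after path 3 (3→9→1→4, push 2): res(9,5)=0
after path 4 (3→5→9→1→4, push 2): res(9,5)=2
after path 5 (3→5→9→6→4, push 1): res(9,5)=3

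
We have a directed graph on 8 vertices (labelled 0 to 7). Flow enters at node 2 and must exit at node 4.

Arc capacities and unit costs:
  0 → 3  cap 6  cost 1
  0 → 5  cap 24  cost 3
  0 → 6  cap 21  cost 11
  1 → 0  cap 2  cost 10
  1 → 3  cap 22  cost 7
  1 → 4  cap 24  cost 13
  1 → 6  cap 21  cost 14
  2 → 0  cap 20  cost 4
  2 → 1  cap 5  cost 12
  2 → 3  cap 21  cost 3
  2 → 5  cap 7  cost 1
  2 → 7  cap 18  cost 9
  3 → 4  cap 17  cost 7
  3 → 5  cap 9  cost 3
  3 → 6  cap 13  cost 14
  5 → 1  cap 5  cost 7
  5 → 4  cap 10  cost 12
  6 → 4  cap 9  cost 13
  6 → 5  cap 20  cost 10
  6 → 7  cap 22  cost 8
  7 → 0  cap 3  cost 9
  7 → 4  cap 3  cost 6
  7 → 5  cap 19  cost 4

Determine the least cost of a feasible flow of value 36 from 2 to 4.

Minimum cost for 36 units: 511

shortest-cost path #1: 2→3→4 push 17 @ unit cost 10 (adds 170)
shortest-cost path #2: 2→5→4 push 7 @ unit cost 13 (adds 91)
shortest-cost path #3: 2→7→4 push 3 @ unit cost 15 (adds 45)
shortest-cost path #4: 2→3→5→4 push 3 @ unit cost 18 (adds 54)
shortest-cost path #5: 2→1→4 push 5 @ unit cost 25 (adds 125)
shortest-cost path #6: 2→3→5→1→4 push 1 @ unit cost 26 (adds 26)
total cost = 511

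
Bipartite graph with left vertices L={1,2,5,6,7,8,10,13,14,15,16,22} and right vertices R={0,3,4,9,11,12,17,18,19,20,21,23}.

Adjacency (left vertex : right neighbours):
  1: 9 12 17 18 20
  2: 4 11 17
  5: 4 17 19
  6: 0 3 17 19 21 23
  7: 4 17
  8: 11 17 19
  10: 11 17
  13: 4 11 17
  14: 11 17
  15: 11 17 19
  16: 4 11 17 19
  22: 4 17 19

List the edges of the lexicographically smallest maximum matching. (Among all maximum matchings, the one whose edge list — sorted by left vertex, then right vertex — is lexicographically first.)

Lex-smallest maximum matching: {(1,9), (2,4), (5,17), (6,0), (8,11), (15,19)}

|M| = 6 (so the lex-smallest maximum matching has 6 edges)
process left vertices in ascending order; for each, take the smallest-labelled available neighbour that still permits 6 edges overall, or leave it unmatched if none does
lex-smallest matching: {1-9, 2-4, 5-17, 6-0, 8-11, 15-19}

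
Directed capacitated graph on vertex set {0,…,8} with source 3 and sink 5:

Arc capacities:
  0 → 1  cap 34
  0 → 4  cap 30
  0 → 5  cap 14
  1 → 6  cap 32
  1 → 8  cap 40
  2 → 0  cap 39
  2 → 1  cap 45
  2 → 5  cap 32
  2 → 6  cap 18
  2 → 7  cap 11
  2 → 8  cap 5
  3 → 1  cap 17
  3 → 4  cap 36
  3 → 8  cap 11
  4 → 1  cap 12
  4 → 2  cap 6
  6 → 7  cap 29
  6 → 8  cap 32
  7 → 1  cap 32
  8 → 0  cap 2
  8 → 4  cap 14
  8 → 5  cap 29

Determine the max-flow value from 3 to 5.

augment #1: 3→8→5 bottleneck 11, total now 11
augment #2: 3→1→8→5 bottleneck 17, total now 28
augment #3: 3→4→2→5 bottleneck 6, total now 34
augment #4: 3→4→1→8→5 bottleneck 1, total now 35
augment #5: 3→4→1→8→0→5 bottleneck 2, total now 37

Maximum flow value: 37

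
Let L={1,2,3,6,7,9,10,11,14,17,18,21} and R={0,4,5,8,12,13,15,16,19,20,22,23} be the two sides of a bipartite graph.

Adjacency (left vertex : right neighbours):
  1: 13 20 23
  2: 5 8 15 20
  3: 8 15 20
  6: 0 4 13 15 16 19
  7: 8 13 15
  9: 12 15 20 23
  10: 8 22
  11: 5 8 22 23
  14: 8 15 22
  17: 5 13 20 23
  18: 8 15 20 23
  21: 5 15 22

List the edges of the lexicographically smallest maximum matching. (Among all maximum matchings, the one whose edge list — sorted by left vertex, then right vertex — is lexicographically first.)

|M| = 9 (so the lex-smallest maximum matching has 9 edges)
process left vertices in ascending order; for each, take the smallest-labelled available neighbour that still permits 9 edges overall, or leave it unmatched if none does
lex-smallest matching: {1-13, 2-5, 3-8, 6-0, 7-15, 9-12, 10-22, 11-23, 17-20}

Lex-smallest maximum matching: {(1,13), (2,5), (3,8), (6,0), (7,15), (9,12), (10,22), (11,23), (17,20)}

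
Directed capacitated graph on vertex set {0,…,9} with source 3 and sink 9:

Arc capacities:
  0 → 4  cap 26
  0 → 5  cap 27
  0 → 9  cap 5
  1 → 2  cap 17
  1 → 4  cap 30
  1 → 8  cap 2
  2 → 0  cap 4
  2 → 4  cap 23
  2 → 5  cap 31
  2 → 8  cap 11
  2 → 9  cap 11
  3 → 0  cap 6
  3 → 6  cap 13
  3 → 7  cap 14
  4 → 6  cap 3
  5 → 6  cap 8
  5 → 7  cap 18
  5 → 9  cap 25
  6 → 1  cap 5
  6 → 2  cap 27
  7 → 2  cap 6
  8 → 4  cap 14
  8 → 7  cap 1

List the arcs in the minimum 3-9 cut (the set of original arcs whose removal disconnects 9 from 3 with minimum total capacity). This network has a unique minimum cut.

Min-cut arcs: {(3,0), (3,6), (7,2)} (total capacity 25)

augment #1: 3→0→9 push 5
augment #2: 3→0→5→9 push 1
augment #3: 3→6→2→9 push 11
augment #4: 3→6→2→5→9 push 2
augment #5: 3→7→2→5→9 push 6
max flow = 25; residual-reachable set from 3 gives S-side
cut edges (S→T): {(3,0), (3,6), (7,2)} total cap 25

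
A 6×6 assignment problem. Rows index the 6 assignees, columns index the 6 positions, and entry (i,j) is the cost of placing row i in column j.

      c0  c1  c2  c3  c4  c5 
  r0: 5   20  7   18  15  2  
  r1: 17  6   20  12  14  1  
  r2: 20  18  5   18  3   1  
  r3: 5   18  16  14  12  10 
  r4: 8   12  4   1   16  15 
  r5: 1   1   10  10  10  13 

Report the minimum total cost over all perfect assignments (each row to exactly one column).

optimal assignment: row0→col2 (cost 7), row1→col5 (cost 1), row2→col4 (cost 3), row3→col0 (cost 5), row4→col3 (cost 1), row5→col1 (cost 1)
total = 7 + 1 + 3 + 5 + 1 + 1 = 18

Minimum assignment cost: 18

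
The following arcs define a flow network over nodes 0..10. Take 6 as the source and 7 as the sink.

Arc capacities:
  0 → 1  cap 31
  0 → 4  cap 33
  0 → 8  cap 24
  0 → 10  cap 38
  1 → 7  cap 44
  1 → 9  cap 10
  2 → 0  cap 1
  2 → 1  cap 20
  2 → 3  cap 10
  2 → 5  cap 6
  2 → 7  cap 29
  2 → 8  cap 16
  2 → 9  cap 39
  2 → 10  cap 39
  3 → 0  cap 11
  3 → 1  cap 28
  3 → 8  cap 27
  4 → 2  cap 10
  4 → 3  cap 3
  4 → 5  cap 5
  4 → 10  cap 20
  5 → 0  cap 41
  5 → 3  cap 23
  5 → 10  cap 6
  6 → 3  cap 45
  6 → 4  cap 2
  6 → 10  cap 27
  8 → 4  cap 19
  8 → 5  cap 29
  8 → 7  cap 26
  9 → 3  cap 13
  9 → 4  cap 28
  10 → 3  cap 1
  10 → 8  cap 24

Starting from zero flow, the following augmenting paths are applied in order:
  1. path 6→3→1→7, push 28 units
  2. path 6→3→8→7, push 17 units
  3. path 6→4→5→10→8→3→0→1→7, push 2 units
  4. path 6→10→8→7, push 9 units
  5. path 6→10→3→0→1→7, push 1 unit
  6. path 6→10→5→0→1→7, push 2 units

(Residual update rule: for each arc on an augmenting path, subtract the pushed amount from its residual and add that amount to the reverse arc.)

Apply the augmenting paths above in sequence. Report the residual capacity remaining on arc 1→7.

Residual capacity of (1,7): 11

after path 1 (6→3→1→7, push 28): res(1,7)=16
after path 2 (6→3→8→7, push 17): res(1,7)=16
after path 3 (6→4→5→10→8→3→0→1→7, push 2): res(1,7)=14
after path 4 (6→10→8→7, push 9): res(1,7)=14
after path 5 (6→10→3→0→1→7, push 1): res(1,7)=13
after path 6 (6→10→5→0→1→7, push 2): res(1,7)=11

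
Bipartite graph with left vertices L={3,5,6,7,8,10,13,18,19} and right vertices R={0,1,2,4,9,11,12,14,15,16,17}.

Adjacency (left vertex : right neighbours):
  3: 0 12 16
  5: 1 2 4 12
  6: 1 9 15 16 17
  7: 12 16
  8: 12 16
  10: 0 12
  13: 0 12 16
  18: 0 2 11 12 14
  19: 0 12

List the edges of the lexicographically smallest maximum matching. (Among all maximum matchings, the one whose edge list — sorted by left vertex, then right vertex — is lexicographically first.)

Lex-smallest maximum matching: {(3,0), (5,1), (6,9), (7,12), (8,16), (18,2)}

|M| = 6 (so the lex-smallest maximum matching has 6 edges)
process left vertices in ascending order; for each, take the smallest-labelled available neighbour that still permits 6 edges overall, or leave it unmatched if none does
lex-smallest matching: {3-0, 5-1, 6-9, 7-12, 8-16, 18-2}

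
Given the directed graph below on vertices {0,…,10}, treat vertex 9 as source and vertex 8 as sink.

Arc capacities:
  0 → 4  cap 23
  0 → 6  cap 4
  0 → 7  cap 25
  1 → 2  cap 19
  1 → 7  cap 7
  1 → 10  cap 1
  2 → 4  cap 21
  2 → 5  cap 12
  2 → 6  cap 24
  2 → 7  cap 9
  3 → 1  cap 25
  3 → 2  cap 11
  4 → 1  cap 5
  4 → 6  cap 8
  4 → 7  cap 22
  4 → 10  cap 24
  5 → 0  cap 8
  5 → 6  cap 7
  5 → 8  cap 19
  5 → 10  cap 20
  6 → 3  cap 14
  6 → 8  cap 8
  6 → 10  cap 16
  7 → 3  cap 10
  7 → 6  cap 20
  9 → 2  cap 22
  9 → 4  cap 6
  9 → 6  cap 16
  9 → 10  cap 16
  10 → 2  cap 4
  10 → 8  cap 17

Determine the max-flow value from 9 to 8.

Maximum flow value: 37

augment #1: 9→6→8 bottleneck 8, total now 8
augment #2: 9→10→8 bottleneck 16, total now 24
augment #3: 9→2→5→8 bottleneck 12, total now 36
augment #4: 9→4→10→8 bottleneck 1, total now 37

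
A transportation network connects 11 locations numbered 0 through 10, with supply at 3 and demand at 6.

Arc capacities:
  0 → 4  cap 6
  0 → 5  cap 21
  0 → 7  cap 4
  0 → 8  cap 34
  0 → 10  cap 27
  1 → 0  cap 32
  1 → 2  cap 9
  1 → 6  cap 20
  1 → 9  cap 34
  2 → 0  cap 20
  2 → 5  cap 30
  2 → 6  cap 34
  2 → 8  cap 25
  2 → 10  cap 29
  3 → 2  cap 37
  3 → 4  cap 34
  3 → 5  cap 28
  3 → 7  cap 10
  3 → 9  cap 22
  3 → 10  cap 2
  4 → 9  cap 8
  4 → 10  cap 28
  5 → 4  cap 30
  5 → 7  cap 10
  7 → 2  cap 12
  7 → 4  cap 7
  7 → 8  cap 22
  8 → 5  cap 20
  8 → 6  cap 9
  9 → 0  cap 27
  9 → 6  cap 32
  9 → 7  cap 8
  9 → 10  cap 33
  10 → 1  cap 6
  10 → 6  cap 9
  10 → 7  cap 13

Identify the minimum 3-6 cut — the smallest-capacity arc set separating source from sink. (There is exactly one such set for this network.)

Min-cut arcs: {(2,6), (3,9), (4,9), (8,6), (10,1), (10,6)} (total capacity 88)

augment #1: 3→2→6 push 34
augment #2: 3→9→6 push 22
augment #3: 3→10→6 push 2
augment #4: 3→2→8→6 push 3
augment #5: 3→4→9→6 push 8
augment #6: 3→4→10→6 push 7
augment #7: 3→7→8→6 push 6
augment #8: 3→4→10→1→6 push 6
max flow = 88; residual-reachable set from 3 gives S-side
cut edges (S→T): {(2,6), (3,9), (4,9), (8,6), (10,1), (10,6)} total cap 88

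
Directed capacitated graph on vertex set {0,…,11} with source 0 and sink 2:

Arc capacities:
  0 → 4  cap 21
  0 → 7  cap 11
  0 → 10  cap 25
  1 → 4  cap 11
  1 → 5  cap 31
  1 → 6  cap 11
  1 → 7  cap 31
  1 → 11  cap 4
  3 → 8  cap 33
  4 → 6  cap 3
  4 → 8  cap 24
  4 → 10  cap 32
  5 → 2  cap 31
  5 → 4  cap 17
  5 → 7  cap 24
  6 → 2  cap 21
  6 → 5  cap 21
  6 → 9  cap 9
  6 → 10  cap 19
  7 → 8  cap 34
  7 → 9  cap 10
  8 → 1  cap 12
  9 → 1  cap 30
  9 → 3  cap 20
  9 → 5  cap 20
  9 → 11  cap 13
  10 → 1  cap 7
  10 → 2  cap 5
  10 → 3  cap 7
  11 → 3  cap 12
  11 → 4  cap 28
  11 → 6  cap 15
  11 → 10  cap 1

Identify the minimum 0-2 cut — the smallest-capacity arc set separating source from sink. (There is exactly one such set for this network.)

Min-cut arcs: {(4,6), (7,9), (8,1), (10,1), (10,2)} (total capacity 37)

augment #1: 0→10→2 push 5
augment #2: 0→4→6→2 push 3
augment #3: 0→7→9→5→2 push 10
augment #4: 0→10→1→5→2 push 7
augment #5: 0→4→8→1→5→2 push 12
max flow = 37; residual-reachable set from 0 gives S-side
cut edges (S→T): {(4,6), (7,9), (8,1), (10,1), (10,2)} total cap 37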